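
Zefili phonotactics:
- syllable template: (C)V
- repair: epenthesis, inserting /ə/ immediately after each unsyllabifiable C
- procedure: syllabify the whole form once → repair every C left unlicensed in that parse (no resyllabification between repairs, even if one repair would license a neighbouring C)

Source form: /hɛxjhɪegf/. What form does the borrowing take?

hɛxəjəhɪegəfə

The consonants /x/, /j/, /g/, /f/ cannot be parsed into a legal (C)V syllable (no codas are permitted; onsets are limited to one consonant).
Epenthesis after each stranded consonant: /x/ → /xə/, /j/ → /jə/, /g/ → /gə/, /f/ → /fə/.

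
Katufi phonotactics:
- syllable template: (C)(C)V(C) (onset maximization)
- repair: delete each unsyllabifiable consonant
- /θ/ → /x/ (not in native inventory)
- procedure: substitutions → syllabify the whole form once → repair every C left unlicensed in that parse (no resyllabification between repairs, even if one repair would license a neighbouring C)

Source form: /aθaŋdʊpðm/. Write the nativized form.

axaŋdʊp

Substitution: /θ/ → /x/, giving /axaŋdʊpðm/.
Syllabifying with onset maximization leaves /ð/, /m/ stranded (at most one coda consonant is licensed; onsets may contain at most 2 consonants).
Each unlicensed consonant is deleted: /ð/, /m/.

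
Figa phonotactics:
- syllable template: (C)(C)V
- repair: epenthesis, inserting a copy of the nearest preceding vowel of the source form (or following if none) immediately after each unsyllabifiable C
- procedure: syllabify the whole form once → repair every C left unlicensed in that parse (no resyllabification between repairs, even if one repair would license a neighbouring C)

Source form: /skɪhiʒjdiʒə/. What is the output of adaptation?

Syllabifying with onset maximization leaves /ʒ/ stranded (no codas are permitted; onsets may contain at most 2 consonants).
Epenthesis after each stranded consonant: /ʒ/ → /ʒi/.

skɪhiʒijdiʒə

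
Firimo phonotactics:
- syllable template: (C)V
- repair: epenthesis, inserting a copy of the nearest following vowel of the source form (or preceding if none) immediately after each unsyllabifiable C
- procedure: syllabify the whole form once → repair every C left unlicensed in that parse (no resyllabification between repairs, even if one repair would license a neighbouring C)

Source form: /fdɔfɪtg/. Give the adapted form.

Under (C)V, the unsyllabifiable consonants are /f/, /t/, /g/ (no codas are permitted; onsets are limited to one consonant).
Inserting the epenthetic vowel yields /f/ → /fɔ/, /t/ → /tɪ/, /g/ → /gɪ/.

fɔdɔfɪtɪgɪ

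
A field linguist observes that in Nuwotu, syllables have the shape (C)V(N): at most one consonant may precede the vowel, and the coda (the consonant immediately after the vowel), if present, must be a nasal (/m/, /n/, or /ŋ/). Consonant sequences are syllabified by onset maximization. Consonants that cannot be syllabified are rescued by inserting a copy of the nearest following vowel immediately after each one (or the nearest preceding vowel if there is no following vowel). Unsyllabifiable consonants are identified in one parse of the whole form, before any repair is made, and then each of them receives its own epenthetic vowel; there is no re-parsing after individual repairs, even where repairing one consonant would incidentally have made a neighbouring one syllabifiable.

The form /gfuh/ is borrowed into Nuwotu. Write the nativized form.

gufuhu

Under (C)V(N), the unsyllabifiable consonants are /g/, /h/ (only a nasal (/m/, /n/, or /ŋ/) is licensed in coda position; onsets are limited to one consonant).
Inserting the epenthetic vowel yields /g/ → /gu/, /h/ → /hu/.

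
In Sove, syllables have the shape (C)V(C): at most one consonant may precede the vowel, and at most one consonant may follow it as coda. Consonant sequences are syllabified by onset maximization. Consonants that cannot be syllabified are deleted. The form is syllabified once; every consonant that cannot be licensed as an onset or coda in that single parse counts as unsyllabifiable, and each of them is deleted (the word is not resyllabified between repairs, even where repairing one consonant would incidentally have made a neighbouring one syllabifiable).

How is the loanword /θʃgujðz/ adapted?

guj

Syllabifying with onset maximization leaves /θ/, /ʃ/, /ð/, /z/ stranded (at most one coda consonant is licensed; onsets are limited to one consonant).
Each unlicensed consonant is deleted: /θ/, /ʃ/, /ð/, /z/.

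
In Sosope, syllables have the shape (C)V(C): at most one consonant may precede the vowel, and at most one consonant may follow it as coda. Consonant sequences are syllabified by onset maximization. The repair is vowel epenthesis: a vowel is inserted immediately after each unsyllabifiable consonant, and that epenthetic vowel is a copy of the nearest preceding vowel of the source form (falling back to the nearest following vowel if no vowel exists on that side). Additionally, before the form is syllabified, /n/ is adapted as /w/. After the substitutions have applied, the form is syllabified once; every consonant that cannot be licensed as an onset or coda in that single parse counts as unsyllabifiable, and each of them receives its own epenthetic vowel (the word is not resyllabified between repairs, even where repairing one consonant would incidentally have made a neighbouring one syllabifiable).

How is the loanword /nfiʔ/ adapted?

Substitution: /n/ → /w/, giving /wfiʔ/.
The consonants /w/ cannot be parsed into a legal (C)V(C) syllable (at most one coda consonant is licensed; onsets are limited to one consonant).
Inserting the epenthetic vowel yields /w/ → /wi/.

wifiʔ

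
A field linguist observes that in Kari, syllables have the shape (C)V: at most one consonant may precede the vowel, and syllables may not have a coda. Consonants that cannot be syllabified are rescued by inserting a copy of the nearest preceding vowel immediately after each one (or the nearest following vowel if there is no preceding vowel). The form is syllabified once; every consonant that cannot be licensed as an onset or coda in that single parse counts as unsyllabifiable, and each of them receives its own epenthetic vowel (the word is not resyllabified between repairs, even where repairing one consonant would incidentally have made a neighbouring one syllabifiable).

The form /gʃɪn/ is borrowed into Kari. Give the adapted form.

Syllabifying with onset maximization leaves /g/, /n/ stranded (no codas are permitted; onsets are limited to one consonant).
Inserting the epenthetic vowel yields /g/ → /gɪ/, /n/ → /nɪ/.

gɪʃɪnɪ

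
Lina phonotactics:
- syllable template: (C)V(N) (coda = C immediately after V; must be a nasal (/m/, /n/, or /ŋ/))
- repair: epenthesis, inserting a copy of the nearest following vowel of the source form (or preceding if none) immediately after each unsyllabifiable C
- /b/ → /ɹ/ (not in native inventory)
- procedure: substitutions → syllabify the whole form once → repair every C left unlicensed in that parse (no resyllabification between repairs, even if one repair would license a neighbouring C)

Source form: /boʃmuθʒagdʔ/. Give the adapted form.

Substitution: /b/ → /ɹ/, giving /ɹoʃmuθʒagdʔ/.
Syllabifying with onset maximization leaves /ʃ/, /θ/, /g/, /d/, /ʔ/ stranded (only a nasal (/m/, /n/, or /ŋ/) is licensed in coda position; onsets are limited to one consonant).
Epenthesis after each stranded consonant: /ʃ/ → /ʃu/, /θ/ → /θa/, /g/ → /ga/, /d/ → /da/, /ʔ/ → /ʔa/.

ɹoʃumuθaʒagadaʔa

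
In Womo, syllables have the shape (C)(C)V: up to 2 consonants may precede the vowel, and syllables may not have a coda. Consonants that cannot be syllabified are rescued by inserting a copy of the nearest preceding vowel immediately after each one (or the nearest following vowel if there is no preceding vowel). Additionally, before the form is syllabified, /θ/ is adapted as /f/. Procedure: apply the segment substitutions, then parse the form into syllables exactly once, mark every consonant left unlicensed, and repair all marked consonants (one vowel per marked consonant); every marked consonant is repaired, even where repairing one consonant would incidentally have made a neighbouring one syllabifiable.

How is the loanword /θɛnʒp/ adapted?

Substitution: /θ/ → /f/, giving /fɛnʒp/.
Syllabifying with onset maximization leaves /n/, /ʒ/, /p/ stranded (no codas are permitted; onsets may contain at most 2 consonants).
Inserting the epenthetic vowel yields /n/ → /nɛ/, /ʒ/ → /ʒɛ/, /p/ → /pɛ/.

fɛnɛʒɛpɛ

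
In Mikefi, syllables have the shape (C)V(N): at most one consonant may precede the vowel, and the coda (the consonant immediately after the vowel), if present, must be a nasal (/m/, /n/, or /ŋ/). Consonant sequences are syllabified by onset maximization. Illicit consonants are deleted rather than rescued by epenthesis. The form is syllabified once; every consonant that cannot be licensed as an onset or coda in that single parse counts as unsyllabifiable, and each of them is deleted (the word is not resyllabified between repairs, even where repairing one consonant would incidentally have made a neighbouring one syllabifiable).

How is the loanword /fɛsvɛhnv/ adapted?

fɛvɛ

Syllabifying with onset maximization leaves /s/, /h/, /n/, /v/ stranded (only a nasal (/m/, /n/, or /ŋ/) is licensed in coda position; onsets are limited to one consonant).
Deletion applies to /s/, /h/, /n/, /v/.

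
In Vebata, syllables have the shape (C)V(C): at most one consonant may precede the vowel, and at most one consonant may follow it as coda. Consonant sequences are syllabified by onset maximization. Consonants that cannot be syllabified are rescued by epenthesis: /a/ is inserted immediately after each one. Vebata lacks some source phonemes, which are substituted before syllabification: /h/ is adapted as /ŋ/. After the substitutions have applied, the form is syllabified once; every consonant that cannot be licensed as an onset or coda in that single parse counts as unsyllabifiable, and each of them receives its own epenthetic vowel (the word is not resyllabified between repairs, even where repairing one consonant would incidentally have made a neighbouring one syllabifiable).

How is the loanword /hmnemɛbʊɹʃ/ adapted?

ŋamanemɛbʊɹʃa

Substitution: /h/ → /ŋ/, giving /ŋmnemɛbʊɹʃ/.
Under (C)V(C), the unsyllabifiable consonants are /ŋ/, /m/, /ʃ/ (at most one coda consonant is licensed; onsets are limited to one consonant).
Each unlicensed consonant becomes the onset of a new syllable: /ŋ/ → /ŋa/, /m/ → /ma/, /ʃ/ → /ʃa/.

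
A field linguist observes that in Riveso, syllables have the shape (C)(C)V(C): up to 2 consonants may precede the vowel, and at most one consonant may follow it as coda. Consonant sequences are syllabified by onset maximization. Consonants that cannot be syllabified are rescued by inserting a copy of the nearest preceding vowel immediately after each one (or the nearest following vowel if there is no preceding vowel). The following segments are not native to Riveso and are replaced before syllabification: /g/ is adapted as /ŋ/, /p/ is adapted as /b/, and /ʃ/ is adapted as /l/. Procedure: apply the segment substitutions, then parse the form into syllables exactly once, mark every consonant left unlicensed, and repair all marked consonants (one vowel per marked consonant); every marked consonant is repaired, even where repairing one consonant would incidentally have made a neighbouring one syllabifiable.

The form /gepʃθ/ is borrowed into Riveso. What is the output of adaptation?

ŋebleθe

Substitution: /g/ → /ŋ/, /p/ → /b/, /ʃ/ → /l/, giving /ŋeblθ/.
Under (C)(C)V(C), the unsyllabifiable consonants are /l/, /θ/ (at most one coda consonant is licensed; onsets may contain at most 2 consonants).
Epenthesis after each stranded consonant: /l/ → /le/, /θ/ → /θe/.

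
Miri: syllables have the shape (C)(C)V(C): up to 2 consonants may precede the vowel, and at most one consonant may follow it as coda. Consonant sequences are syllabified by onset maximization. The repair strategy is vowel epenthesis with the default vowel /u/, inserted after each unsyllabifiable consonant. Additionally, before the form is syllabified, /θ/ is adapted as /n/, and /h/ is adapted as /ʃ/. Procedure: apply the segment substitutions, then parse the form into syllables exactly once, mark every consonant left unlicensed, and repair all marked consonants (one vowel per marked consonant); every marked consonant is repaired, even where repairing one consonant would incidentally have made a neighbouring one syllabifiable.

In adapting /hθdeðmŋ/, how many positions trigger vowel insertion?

3

After substitution the input is /ʃndeðmŋ/.
The unsyllabifiable consonants are /ʃ/, /m/, /ŋ/; each receives one epenthetic vowel.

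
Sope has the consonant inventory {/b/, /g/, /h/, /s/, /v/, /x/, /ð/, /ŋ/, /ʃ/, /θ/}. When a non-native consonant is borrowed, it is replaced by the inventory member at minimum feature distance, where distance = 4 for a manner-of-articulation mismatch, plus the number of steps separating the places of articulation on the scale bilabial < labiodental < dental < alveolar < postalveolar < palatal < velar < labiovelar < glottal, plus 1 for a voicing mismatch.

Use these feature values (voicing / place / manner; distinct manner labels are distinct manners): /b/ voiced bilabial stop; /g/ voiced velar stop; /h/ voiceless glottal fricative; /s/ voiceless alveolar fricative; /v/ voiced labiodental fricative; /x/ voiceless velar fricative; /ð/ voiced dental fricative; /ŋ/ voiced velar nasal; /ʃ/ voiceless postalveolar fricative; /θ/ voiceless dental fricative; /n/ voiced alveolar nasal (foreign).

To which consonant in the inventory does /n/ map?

ŋ

/ŋ/ is closest: same manner (nasal), place distance 3 (alveolar→velar), same voicing; total 3. Next closest is /s/ at distance 5.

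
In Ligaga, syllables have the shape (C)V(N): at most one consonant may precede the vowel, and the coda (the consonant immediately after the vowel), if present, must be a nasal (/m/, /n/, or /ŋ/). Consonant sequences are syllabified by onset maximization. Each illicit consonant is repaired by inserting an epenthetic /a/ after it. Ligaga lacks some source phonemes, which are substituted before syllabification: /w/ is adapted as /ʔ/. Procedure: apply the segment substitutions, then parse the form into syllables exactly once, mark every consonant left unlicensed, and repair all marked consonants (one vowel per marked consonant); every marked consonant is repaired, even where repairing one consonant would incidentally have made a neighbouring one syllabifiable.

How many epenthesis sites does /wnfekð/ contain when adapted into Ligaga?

4

After substitution the input is /ʔnfekð/.
The unsyllabifiable consonants are /ʔ/, /n/, /k/, /ð/; each receives one epenthetic vowel.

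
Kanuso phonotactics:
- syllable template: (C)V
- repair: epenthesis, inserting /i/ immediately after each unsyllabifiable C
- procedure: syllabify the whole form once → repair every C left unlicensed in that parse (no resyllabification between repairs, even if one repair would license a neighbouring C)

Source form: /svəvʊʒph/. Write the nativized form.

sivəvʊʒipihi

The consonants /s/, /ʒ/, /p/, /h/ cannot be parsed into a legal (C)V syllable (no codas are permitted; onsets are limited to one consonant).
Each unlicensed consonant becomes the onset of a new syllable: /s/ → /si/, /ʒ/ → /ʒi/, /p/ → /pi/, /h/ → /hi/.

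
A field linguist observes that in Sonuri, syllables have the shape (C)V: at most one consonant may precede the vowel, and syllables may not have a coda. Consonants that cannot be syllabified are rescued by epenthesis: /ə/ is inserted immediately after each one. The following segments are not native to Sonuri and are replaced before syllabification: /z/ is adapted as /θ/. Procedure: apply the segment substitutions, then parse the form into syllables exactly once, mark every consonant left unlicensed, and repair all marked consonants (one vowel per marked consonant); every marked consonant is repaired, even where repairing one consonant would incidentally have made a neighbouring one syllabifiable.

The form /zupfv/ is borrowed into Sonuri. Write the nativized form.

Substitution: /z/ → /θ/, giving /θupfv/.
The consonants /p/, /f/, /v/ cannot be parsed into a legal (C)V syllable (no codas are permitted; onsets are limited to one consonant).
Inserting the epenthetic vowel yields /p/ → /pə/, /f/ → /fə/, /v/ → /və/.

θupəfəvə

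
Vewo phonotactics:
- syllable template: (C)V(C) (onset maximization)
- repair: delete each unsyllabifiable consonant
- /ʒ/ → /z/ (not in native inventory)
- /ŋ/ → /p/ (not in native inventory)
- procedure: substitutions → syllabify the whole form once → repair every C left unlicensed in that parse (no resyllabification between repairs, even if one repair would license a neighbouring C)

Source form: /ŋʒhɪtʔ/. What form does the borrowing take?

Substitution: /ŋ/ → /p/, /ʒ/ → /z/, giving /pzhɪtʔ/.
The consonants /p/, /z/, /ʔ/ cannot be parsed into a legal (C)V(C) syllable (at most one coda consonant is licensed; onsets are limited to one consonant).
Deleting the stranded consonants removes /p/, /z/, /ʔ/.

hɪt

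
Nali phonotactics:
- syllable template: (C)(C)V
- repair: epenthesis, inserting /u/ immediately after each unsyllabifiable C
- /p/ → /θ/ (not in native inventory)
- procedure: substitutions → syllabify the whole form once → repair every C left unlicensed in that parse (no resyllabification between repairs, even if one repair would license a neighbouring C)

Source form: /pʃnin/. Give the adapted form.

θuʃninu

Substitution: /p/ → /θ/, giving /θʃnin/.
Syllabifying with onset maximization leaves /θ/, /n/ stranded (no codas are permitted; onsets may contain at most 2 consonants).
Epenthesis after each stranded consonant: /θ/ → /θu/, /n/ → /nu/.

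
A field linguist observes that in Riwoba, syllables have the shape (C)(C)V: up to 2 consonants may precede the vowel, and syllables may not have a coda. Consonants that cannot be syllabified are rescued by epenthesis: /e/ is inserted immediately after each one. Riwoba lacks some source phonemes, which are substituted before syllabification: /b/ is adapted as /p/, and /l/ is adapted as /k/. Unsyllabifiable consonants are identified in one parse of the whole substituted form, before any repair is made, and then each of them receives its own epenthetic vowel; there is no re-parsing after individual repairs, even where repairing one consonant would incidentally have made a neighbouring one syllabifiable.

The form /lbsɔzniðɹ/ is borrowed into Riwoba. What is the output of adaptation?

kepsɔzniðeɹe

Substitution: /l/ → /k/, /b/ → /p/, giving /kpsɔzniðɹ/.
Under (C)(C)V, the unsyllabifiable consonants are /k/, /ð/, /ɹ/ (no codas are permitted; onsets may contain at most 2 consonants).
Each unlicensed consonant becomes the onset of a new syllable: /k/ → /ke/, /ð/ → /ðe/, /ɹ/ → /ɹe/.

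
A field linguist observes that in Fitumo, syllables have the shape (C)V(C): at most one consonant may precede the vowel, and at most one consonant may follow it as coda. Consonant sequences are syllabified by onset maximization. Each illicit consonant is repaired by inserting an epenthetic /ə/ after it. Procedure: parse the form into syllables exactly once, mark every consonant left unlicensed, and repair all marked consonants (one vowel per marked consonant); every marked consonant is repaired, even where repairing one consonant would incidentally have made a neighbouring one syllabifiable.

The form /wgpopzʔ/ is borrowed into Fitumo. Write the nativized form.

wəgəpopzəʔə

Under (C)V(C), the unsyllabifiable consonants are /w/, /g/, /z/, /ʔ/ (at most one coda consonant is licensed; onsets are limited to one consonant).
Each unlicensed consonant becomes the onset of a new syllable: /w/ → /wə/, /g/ → /gə/, /z/ → /zə/, /ʔ/ → /ʔə/.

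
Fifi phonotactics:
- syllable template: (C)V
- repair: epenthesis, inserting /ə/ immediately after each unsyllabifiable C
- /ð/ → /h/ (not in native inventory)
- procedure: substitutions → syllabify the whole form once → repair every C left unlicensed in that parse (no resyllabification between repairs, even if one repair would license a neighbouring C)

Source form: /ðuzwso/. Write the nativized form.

Substitution: /ð/ → /h/, giving /huzwso/.
Under (C)V, the unsyllabifiable consonants are /z/, /w/ (no codas are permitted; onsets are limited to one consonant).
Epenthesis after each stranded consonant: /z/ → /zə/, /w/ → /wə/.

huzəwəso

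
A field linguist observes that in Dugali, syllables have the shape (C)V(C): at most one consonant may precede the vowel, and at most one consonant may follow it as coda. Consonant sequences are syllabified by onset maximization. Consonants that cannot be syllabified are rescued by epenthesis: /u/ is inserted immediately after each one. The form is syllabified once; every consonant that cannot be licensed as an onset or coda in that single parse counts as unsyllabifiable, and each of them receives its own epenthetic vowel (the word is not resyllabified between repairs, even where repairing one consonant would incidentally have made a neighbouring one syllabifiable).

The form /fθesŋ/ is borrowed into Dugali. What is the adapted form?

fuθesŋu

Syllabifying with onset maximization leaves /f/, /ŋ/ stranded (at most one coda consonant is licensed; onsets are limited to one consonant).
Epenthesis after each stranded consonant: /f/ → /fu/, /ŋ/ → /ŋu/.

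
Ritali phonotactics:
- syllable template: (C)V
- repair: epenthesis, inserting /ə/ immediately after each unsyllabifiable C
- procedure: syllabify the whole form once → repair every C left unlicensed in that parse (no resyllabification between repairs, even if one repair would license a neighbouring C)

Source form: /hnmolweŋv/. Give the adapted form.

hənəmoləweŋəvə

Under (C)V, the unsyllabifiable consonants are /h/, /n/, /l/, /ŋ/, /v/ (no codas are permitted; onsets are limited to one consonant).
Epenthesis after each stranded consonant: /h/ → /hə/, /n/ → /nə/, /l/ → /lə/, /ŋ/ → /ŋə/, /v/ → /və/.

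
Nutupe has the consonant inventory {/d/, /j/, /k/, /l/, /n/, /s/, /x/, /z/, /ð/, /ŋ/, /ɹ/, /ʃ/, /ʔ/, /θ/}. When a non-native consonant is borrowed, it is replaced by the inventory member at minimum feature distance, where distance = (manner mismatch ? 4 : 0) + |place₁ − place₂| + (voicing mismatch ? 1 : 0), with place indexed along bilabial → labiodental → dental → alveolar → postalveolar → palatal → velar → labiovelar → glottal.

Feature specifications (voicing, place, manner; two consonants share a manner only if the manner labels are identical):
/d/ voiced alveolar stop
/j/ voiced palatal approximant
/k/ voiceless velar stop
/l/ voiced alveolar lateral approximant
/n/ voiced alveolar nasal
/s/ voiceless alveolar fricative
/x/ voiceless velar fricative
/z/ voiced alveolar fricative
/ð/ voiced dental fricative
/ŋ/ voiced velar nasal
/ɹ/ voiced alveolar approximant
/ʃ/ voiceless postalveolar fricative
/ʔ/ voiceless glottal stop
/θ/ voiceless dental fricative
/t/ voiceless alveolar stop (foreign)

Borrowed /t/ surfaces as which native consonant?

/d/ is closest: same manner (stop), place distance 0 (alveolar→alveolar), voicing differs (+1); total 1. Next closest is /k/ at distance 3.

d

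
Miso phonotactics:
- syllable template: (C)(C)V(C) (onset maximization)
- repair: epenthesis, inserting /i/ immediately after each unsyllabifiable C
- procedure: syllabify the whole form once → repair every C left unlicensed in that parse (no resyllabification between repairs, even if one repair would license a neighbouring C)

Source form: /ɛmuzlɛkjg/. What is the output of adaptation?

ɛmuzlɛkjigi

Under (C)(C)V(C), the unsyllabifiable consonants are /j/, /g/ (at most one coda consonant is licensed; onsets may contain at most 2 consonants).
Epenthesis after each stranded consonant: /j/ → /ji/, /g/ → /gi/.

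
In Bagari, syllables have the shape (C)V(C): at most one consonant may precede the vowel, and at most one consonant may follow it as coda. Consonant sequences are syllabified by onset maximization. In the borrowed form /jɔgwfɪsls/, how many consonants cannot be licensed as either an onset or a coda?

The consonants /w/, /l/, /s/ cannot be parsed into a legal (C)V(C) syllable (at most one coda consonant is licensed; onsets are limited to one consonant).

3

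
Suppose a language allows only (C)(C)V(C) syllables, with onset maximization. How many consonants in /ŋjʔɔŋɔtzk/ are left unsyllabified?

The consonants /ŋ/, /z/, /k/ cannot be parsed into a legal (C)(C)V(C) syllable (at most one coda consonant is licensed; onsets may contain at most 2 consonants).

3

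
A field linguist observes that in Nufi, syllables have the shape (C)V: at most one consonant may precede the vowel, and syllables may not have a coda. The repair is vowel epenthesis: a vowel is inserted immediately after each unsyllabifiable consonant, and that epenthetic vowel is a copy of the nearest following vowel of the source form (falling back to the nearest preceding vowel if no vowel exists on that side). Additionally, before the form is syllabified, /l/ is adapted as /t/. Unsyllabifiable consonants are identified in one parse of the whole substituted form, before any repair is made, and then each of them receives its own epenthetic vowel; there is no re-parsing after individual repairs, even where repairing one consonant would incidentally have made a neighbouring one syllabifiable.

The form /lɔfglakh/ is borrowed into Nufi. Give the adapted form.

Substitution: /l/ → /t/, giving /tɔfgtakh/.
The consonants /f/, /g/, /k/, /h/ cannot be parsed into a legal (C)V syllable (no codas are permitted; onsets are limited to one consonant).
Each unlicensed consonant becomes the onset of a new syllable: /f/ → /fa/, /g/ → /ga/, /k/ → /ka/, /h/ → /ha/.

tɔfagatakaha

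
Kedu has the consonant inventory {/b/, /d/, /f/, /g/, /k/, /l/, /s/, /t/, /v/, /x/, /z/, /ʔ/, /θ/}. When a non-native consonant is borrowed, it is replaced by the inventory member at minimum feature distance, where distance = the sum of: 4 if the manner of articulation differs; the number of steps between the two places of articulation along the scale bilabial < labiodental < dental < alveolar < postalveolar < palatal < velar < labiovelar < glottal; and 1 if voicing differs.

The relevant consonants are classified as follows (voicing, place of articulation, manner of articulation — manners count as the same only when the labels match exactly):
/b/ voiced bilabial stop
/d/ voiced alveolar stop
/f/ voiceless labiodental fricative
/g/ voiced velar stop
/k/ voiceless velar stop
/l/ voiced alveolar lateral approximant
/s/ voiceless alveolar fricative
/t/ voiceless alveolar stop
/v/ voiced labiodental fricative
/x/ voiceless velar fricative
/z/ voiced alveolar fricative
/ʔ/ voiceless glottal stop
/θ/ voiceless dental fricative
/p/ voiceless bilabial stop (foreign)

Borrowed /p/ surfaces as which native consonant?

/b/ is closest: same manner (stop), place distance 0 (bilabial→bilabial), voicing differs (+1); total 1. Next closest is /t/ at distance 3.

b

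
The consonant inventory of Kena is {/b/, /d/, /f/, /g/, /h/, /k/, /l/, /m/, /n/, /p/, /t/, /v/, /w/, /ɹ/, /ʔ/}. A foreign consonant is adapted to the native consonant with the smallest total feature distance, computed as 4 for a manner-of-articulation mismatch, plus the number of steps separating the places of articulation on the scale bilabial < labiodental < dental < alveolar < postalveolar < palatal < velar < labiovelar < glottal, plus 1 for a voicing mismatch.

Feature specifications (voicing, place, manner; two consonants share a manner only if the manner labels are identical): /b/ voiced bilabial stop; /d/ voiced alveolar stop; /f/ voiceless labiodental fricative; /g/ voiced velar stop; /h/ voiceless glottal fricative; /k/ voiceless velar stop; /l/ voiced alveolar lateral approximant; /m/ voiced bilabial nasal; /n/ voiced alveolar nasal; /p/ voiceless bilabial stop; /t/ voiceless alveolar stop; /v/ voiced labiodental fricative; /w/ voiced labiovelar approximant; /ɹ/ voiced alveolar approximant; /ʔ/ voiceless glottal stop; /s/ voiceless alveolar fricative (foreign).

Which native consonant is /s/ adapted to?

/f/ is closest: same manner (fricative), place distance 2 (alveolar→labiodental), same voicing; total 2. Next closest is /v/ at distance 3.

f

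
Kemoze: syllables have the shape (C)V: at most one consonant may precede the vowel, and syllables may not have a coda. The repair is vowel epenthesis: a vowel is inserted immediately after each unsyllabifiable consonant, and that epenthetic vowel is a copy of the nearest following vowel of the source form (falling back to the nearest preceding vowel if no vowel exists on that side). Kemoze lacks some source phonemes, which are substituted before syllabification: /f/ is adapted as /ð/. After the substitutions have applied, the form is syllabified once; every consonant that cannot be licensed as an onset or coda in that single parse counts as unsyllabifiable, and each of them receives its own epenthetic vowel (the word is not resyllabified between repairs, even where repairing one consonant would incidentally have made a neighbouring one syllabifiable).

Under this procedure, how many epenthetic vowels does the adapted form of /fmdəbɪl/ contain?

After substitution the input is /ðmdəbɪl/.
The unsyllabifiable consonants are /ð/, /m/, /l/; each receives one epenthetic vowel.

3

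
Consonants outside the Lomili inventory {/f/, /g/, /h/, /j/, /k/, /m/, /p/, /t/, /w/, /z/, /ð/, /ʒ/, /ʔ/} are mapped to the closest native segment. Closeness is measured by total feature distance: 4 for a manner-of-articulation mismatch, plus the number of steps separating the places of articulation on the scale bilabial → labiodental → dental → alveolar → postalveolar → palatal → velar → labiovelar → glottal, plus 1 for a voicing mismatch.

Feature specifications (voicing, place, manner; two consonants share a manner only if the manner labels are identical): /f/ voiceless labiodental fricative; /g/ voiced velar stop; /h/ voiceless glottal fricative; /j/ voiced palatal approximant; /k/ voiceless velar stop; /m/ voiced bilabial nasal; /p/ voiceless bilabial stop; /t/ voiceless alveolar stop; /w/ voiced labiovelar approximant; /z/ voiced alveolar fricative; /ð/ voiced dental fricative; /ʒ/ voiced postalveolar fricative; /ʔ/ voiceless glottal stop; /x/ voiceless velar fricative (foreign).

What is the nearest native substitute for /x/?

h

/h/ is closest: same manner (fricative), place distance 2 (velar→glottal), same voicing; total 2. Next closest is /ʒ/ at distance 3.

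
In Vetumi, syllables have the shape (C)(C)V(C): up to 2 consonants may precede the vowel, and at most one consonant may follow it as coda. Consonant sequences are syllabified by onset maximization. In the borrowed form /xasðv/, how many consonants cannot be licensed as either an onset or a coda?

The consonants /ð/, /v/ cannot be parsed into a legal (C)(C)V(C) syllable (at most one coda consonant is licensed; onsets may contain at most 2 consonants).

2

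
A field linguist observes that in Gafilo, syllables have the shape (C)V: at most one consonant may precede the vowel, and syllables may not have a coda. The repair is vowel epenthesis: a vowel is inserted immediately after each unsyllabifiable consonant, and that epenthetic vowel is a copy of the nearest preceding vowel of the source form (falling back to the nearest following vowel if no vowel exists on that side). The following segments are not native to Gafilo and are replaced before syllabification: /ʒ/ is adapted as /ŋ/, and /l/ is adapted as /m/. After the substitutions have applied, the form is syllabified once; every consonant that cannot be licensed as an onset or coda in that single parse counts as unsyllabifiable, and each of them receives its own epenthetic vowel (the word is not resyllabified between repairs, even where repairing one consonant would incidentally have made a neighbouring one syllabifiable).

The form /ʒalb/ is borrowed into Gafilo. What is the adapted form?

ŋamaba

Substitution: /ʒ/ → /ŋ/, /l/ → /m/, giving /ŋamb/.
Syllabifying with onset maximization leaves /m/, /b/ stranded (no codas are permitted; onsets are limited to one consonant).
Each unlicensed consonant becomes the onset of a new syllable: /m/ → /ma/, /b/ → /ba/.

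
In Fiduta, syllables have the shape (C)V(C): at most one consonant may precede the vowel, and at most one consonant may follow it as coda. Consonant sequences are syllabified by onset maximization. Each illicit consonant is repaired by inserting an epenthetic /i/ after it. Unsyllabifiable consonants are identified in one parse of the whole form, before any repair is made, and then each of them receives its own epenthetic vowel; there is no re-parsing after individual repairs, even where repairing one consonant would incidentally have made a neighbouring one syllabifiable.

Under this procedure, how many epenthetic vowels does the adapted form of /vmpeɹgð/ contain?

4

The unsyllabifiable consonants are /v/, /m/, /g/, /ð/; each receives one epenthetic vowel.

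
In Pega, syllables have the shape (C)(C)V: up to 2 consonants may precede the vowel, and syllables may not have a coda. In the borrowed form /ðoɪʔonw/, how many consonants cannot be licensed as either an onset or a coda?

The consonants /n/, /w/ cannot be parsed into a legal (C)(C)V syllable (no codas are permitted; onsets may contain at most 2 consonants).

2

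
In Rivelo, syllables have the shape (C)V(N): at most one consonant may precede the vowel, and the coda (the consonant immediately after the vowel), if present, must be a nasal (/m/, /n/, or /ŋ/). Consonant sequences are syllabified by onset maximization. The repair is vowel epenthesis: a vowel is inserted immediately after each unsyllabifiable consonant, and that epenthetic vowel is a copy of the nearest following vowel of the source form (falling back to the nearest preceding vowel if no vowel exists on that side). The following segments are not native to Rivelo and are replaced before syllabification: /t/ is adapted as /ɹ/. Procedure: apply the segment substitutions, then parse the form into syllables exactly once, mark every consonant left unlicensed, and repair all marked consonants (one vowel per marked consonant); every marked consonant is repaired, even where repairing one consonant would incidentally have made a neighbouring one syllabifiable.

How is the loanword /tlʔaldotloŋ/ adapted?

Substitution: /t/ → /ɹ/, giving /ɹlʔaldoɹloŋ/.
Under (C)V(N), the unsyllabifiable consonants are /ɹ/, /l/, /l/, /ɹ/ (only a nasal (/m/, /n/, or /ŋ/) is licensed in coda position; onsets are limited to one consonant).
Epenthesis after each stranded consonant: /ɹ/ → /ɹa/, /l/ → /la/, /l/ → /lo/, /ɹ/ → /ɹo/.

ɹalaʔalodoɹoloŋ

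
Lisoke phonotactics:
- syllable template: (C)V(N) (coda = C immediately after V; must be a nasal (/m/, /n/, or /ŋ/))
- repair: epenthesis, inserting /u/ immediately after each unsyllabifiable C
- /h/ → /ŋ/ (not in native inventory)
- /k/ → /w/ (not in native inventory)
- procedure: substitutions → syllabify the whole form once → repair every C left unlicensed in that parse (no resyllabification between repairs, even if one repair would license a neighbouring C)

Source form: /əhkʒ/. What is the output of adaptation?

Substitution: /h/ → /ŋ/, /k/ → /w/, giving /əŋwʒ/.
Under (C)V(N), the unsyllabifiable consonants are /w/, /ʒ/ (only a nasal (/m/, /n/, or /ŋ/) is licensed in coda position; onsets are limited to one consonant).
Inserting the epenthetic vowel yields /w/ → /wu/, /ʒ/ → /ʒu/.

əŋwuʒu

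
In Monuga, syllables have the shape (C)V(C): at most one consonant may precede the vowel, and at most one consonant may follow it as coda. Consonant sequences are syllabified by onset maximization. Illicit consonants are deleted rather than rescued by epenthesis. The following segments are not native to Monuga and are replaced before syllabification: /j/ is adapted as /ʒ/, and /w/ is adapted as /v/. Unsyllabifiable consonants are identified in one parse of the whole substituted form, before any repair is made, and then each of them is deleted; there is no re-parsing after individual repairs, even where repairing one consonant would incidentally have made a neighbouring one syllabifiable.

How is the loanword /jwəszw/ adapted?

Substitution: /j/ → /ʒ/, /w/ → /v/, giving /ʒvəszv/.
Syllabifying with onset maximization leaves /ʒ/, /z/, /v/ stranded (at most one coda consonant is licensed; onsets are limited to one consonant).
Each unlicensed consonant is deleted: /ʒ/, /z/, /v/.

vəs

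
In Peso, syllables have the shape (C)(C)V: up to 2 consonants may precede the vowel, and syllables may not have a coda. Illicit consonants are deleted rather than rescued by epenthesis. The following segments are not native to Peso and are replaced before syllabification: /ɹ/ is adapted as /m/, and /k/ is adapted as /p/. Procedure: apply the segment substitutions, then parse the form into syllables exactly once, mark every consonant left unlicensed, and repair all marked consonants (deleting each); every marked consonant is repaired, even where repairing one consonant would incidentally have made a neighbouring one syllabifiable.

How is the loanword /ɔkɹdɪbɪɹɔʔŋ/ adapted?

Substitution: /k/ → /p/, /ɹ/ → /m/, giving /ɔpmdɪbɪmɔʔŋ/.
Under (C)(C)V, the unsyllabifiable consonants are /p/, /ʔ/, /ŋ/ (no codas are permitted; onsets may contain at most 2 consonants).
Deleting the stranded consonants removes /p/, /ʔ/, /ŋ/.

ɔmdɪbɪmɔ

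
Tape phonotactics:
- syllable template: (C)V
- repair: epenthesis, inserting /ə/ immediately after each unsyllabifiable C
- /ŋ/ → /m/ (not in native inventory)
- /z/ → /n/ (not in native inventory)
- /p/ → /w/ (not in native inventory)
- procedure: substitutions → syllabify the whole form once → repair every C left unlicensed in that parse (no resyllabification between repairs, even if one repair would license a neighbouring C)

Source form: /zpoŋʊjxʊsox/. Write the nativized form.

Substitution: /z/ → /n/, /p/ → /w/, /ŋ/ → /m/, giving /nwomʊjxʊsox/.
The consonants /n/, /j/, /x/ cannot be parsed into a legal (C)V syllable (no codas are permitted; onsets are limited to one consonant).
Epenthesis after each stranded consonant: /n/ → /nə/, /j/ → /jə/, /x/ → /xə/.

nəwomʊjəxʊsoxə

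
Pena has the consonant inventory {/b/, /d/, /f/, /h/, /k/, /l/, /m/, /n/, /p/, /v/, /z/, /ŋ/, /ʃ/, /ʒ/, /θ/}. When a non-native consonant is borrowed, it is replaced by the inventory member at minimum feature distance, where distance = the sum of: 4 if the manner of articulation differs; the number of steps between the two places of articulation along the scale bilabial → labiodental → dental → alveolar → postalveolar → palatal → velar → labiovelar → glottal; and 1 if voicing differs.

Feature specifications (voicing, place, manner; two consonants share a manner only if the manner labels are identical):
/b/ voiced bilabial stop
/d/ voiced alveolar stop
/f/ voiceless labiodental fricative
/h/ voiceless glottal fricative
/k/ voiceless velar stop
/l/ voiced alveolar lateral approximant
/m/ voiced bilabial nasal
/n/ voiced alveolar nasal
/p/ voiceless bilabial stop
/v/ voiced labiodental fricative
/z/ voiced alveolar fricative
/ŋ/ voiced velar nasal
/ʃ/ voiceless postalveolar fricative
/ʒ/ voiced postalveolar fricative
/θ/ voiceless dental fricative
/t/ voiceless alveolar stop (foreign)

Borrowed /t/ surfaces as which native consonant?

/d/ is closest: same manner (stop), place distance 0 (alveolar→alveolar), voicing differs (+1); total 1. Next closest is /k/ at distance 3.

d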